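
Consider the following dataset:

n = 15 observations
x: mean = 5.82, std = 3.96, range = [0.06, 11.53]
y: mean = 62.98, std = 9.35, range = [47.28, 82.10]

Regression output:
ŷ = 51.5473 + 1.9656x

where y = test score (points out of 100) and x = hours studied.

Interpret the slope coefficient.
On average, test score is about 1.9656 points higher for every extra hour of study time.

The slope coefficient β₁ = 1.9656 represents the marginal effect of study time on test score.

Interpretation:
- Study time up by 1 hour → predicted test score increases by 1.9656 points
- This is a linear approximation: the same per-unit change is assumed across the whole observed x range
- The sign (+) gives the direction; the magnitude 1.9656 gives the size of the effect per hour

(β₀ = 51.5473 is the fitted value at x = 0 and is not part of the slope interpretation.)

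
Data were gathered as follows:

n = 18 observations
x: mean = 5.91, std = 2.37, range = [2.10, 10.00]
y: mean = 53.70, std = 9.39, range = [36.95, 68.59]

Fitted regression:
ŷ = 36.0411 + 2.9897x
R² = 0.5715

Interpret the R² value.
About 57.15% of the variability in y is accounted for by the regression on x (R² = 0.5715) — a moderate linear fit.

R² = 1 − SS_res/SS_tot compares the residual scatter to the total scatter of y about its mean.

Here R² = 0.5715:
- Explained: 57.15% of the variation in y
- Unexplained (residual): 100% − 57.15% = 42.85%
- Rule of thumb (below 0.3 weak; 0.3 to below 0.7 moderate; 0.7 and above strong) → moderate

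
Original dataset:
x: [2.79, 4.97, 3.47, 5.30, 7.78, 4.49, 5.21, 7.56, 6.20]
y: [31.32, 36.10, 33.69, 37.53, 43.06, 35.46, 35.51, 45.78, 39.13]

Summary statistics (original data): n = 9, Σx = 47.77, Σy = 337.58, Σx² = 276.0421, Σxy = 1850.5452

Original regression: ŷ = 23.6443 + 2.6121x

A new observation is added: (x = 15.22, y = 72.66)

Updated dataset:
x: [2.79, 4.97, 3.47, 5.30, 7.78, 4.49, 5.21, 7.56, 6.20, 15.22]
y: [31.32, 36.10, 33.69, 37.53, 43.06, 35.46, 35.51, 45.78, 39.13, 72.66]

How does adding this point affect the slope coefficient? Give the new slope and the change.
The slope changes from 2.6121 to 3.3568 (change of +0.7447, or +28.5%).

x = 15.22 lies well outside the original x-range [2.79, 7.78] (x̄ ≈ 5.31), so this observation has high leverage and can move the slope substantially.

Step 1: Update the sums with the new point (n goes from 9 to 10)
Σx  = 47.77 + 15.22 = 62.99
Σy  = 337.58 + 72.66 = 410.24
Σx² = 276.0421 + 15.22² = 276.0421 + 231.6484 = 507.6905
Σxy = 1850.5452 + 15.22×72.66 = 1850.5452 + 1105.8852 = 2956.4304

Step 2: Recompute the slope with b₁ = (nΣxy − ΣxΣy) / (nΣx² − (Σx)²)
Numerator   = 10×2956.4304 − 62.99×410.24 = 29564.3040 − 25841.0176 = 3723.2864
Denominator = 10×507.6905 − 62.99² = 5076.9050 − 3967.7401 = 1109.1649
b₁(new) = 3723.2864 / 1109.1649 = 3.3568

(Same formula on the original sums: (9×1850.5452 − 47.77×337.58) / (9×276.0421 − 47.77²) = 528.7102 / 202.4060 = 2.6121, matching the given fit.)

Step 3: Change in slope
Δβ₁ = 3.3568 − 2.6121 = +0.7447
Relative change = +0.7447 / 2.6121 × 100% = +28.5%
→ the slope increases when the point is added.

Because the point sits above the extension of the original line at a high-leverage x, it tilts the fit up.
In practice: refit with and without it and report both if conclusions differ; examine leverage (hᵢ) and Cook's distance rather than deleting it automatically.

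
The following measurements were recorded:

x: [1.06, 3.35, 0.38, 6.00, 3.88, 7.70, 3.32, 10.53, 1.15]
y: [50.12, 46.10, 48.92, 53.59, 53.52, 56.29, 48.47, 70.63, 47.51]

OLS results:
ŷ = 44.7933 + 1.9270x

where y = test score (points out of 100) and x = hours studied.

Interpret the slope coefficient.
For each additional hour of study time, predicted test score increases by approximately 1.9270 points.

The slope coefficient β₁ = 1.9270 represents the marginal effect of study time on test score.

Interpretation:
- Study time up by 1 hour → predicted test score increases by 1.9270 points
- This is a linear approximation: the same per-unit change is assumed across the whole observed x range

(β₀ = 44.7933 is the fitted value at x = 0 and is not part of the slope interpretation.)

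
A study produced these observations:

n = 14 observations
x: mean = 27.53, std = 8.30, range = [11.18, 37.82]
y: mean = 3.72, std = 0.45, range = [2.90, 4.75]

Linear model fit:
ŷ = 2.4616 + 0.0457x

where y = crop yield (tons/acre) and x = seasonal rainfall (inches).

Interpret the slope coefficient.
An increase of one inch in rainfall is associated with a 0.0457 tons/acre increase in predicted crop yield.

The slope coefficient β₁ = 0.0457 represents the marginal effect of rainfall on crop yield.

Interpretation:
- Rainfall up by 1 inch → predicted crop yield increases by 0.0457 tons/acre
- The effect is assumed constant over the observed range of x (linearity)
- The sign (+) gives the direction; the magnitude 0.0457 gives the size of the effect per inch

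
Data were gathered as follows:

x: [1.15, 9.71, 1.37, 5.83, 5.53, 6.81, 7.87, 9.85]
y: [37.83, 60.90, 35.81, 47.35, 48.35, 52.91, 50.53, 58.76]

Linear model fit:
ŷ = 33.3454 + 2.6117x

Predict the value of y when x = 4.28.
ŷ = 44.5235

Plug x = 4.28 into the fitted line:

ŷ = 33.3454 + 2.6117 × 4.28
ŷ = 33.3454 + 11.1781
ŷ = 44.5235

This is a point prediction; actual observations scatter around it by roughly the residual standard deviation.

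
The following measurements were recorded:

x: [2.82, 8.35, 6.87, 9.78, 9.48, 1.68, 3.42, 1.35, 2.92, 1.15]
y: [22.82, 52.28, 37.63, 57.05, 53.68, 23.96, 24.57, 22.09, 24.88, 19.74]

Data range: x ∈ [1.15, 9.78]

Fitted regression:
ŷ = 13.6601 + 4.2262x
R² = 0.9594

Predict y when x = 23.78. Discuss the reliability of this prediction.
ŷ = 114.1591 (extrapolation — x = 23.78 lies outside [1.15, 9.78], so reliability is low).

Prediction calculation:
ŷ = 13.6601 + 4.2262 × 23.78
ŷ = 114.1591

Reliability:
- Data range: x ∈ [1.15, 9.78]
- Prediction point: x = 23.78 is 14.00 units above the observed range → this is EXTRAPOLATION, not interpolation

Why that matters here:
- R² describes fit only over the sampled x values; it says nothing about behaviour beyond them
- The standard error of prediction grows with (x − x̄)², and x = 23.78 is far from x̄ = 4.78
- There are no observations near this x to validate the fitted line there

Report the number if required, but flag clearly that it is an extrapolation.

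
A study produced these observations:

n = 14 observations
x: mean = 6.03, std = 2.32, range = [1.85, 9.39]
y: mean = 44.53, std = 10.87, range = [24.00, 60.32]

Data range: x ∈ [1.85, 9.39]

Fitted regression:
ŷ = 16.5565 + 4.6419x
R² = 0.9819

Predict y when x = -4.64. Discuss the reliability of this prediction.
ŷ = -4.9819 (extrapolation — x = -4.64 lies outside [1.85, 9.39], so reliability is low).

Prediction calculation:
ŷ = 16.5565 + 4.6419 × (-4.64)
ŷ = -4.9819

Reliability:
- Data range: x ∈ [1.85, 9.39]
- Prediction point: x = -4.64 is 6.49 units below the observed range → this is EXTRAPOLATION, not interpolation

Why that matters here:
- R² describes fit only over the sampled x values; it says nothing about behaviour beyond them
- There are no observations near this x to validate the fitted line there
- Real relationships often flatten, saturate, or turn nonlinear at extremes

The R² = 0.9819 only validates the fit within [1.85, 9.39]; treat ŷ = -4.9819 with caution.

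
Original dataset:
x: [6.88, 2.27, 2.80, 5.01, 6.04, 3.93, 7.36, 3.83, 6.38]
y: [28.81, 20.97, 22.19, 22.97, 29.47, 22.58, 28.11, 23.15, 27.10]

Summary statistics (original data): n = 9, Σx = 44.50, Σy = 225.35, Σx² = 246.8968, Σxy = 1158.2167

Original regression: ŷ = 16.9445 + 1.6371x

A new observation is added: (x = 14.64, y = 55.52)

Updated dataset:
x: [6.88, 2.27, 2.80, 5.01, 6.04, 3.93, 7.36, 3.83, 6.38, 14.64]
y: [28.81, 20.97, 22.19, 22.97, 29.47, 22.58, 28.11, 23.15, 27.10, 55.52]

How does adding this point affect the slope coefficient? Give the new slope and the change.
New slope β₁ = 2.7806 versus 1.6371 before: a change of +1.1435 (+69.8%).

The new point has HIGH LEVERAGE: x = 14.64 is far from the original mean x̄ = 44.50/9 ≈ 4.94 (original range [2.27, 7.36]).

Step 1: Update the sums with the new point (n goes from 9 to 10)
Σx  = 44.50 + 14.64 = 59.14
Σy  = 225.35 + 55.52 = 280.87
Σx² = 246.8968 + 14.64² = 246.8968 + 214.3296 = 461.2264
Σxy = 1158.2167 + 14.64×55.52 = 1158.2167 + 812.8128 = 1971.0295

Step 2: Recompute the slope with b₁ = (nΣxy − ΣxΣy) / (nΣx² − (Σx)²)
Numerator   = 10×1971.0295 − 59.14×280.87 = 19710.2950 − 16610.6518 = 3099.6432
Denominator = 10×461.2264 − 59.14² = 4612.2640 − 3497.5396 = 1114.7244
b₁(new) = 3099.6432 / 1114.7244 = 2.7806

(Same formula on the original sums: (9×1158.2167 − 44.50×225.35) / (9×246.8968 − 44.50²) = 395.8753 / 241.8212 = 1.6371, matching the given fit.)

Step 3: Change in slope
Δβ₁ = 2.7806 − 1.6371 = +1.1435
Relative change = +1.1435 / 1.6371 × 100% = +69.8%
→ the slope increases when the point is added.

A high-leverage point only changes the slope if it is off the original line; here y = 55.52 is above the original trend, so the slope increases.
In practice: refit with and without it and report both if conclusions differ; investigate whether it comes from the same population as the rest of the sample.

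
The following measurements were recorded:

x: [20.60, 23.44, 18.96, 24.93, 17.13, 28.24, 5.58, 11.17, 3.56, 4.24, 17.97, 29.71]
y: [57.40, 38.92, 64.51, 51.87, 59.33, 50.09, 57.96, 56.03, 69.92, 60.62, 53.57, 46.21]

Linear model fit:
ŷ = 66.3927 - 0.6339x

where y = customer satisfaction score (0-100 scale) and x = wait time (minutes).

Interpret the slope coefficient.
An increase of one minute in wait time is associated with a 0.6339 points decrease in predicted satisfaction score.

The slope coefficient β₁ = -0.6339 represents the marginal effect of wait time on satisfaction score.

Interpretation:
- Wait time up by 1 minute → predicted satisfaction score decreases by 0.6339 points
- This is a linear approximation: the same per-unit change is assumed across the whole observed x range
- The slope describes association in these data, not necessarily a causal effect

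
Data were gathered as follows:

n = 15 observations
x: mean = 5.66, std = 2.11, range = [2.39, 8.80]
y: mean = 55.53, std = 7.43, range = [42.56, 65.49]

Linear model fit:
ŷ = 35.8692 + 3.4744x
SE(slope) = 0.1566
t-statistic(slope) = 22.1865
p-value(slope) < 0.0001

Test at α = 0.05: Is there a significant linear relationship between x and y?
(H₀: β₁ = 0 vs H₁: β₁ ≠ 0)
Reject H₀: p-value < 0.0001 < α = 0.05. The linear relationship is significant at the 5% level.

Hypothesis test for the slope coefficient:

H₀: β₁ = 0 (no linear relationship)
H₁: β₁ ≠ 0 (linear relationship exists)

Test statistic: t = β̂₁ / SE(β̂₁) = 3.4744 / 0.1566 = 22.1865

With df = 13, the two-sided p-value for |t| = 22.1865 is <0.0001.

Decision rule: reject H₀ if p-value < α.
p-value < 0.0001 < α = 0.05 → reject H₀.

There is sufficient evidence at the 5% significance level to conclude that a linear relationship exists between x and y.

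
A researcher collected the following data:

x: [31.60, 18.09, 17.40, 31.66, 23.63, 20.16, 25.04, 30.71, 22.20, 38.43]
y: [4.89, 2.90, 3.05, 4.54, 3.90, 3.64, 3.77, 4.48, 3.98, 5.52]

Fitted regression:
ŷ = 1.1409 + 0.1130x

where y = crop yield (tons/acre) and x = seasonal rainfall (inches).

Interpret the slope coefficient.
An increase of one inch in rainfall is associated with a 0.1130 tons/acre increase in predicted crop yield.

β₁ = 0.1130 is the change in predicted crop yield (tons/acre) per additional inch of rainfall.

Interpretation:
- Rainfall up by 1 inch → predicted crop yield increases by 0.1130 tons/acre
- The effect is assumed constant over the observed range of x (linearity)

(β₀ = 1.1409 is the fitted value at x = 0 and is not part of the slope interpretation.)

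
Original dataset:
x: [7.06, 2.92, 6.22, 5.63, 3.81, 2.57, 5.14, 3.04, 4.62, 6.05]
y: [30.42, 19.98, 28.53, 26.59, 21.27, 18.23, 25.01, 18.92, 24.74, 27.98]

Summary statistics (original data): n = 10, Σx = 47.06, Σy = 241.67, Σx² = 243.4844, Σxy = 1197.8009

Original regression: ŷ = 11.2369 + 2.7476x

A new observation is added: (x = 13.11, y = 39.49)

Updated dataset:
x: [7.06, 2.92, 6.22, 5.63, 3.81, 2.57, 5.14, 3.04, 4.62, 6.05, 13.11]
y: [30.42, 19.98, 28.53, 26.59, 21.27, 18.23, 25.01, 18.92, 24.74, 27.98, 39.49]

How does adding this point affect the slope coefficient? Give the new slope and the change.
The slope changes from 2.7476 to 2.0593 (change of -0.6883, or -25.1%).

x = 13.11 lies well outside the original x-range [2.57, 7.06] (x̄ ≈ 4.71), so this observation has high leverage and can move the slope substantially.

Step 1: Update the sums with the new point (n goes from 10 to 11)
Σx  = 47.06 + 13.11 = 60.17
Σy  = 241.67 + 39.49 = 281.16
Σx² = 243.4844 + 13.11² = 243.4844 + 171.8721 = 415.3565
Σxy = 1197.8009 + 13.11×39.49 = 1197.8009 + 517.7139 = 1715.5148

Step 2: Recompute the slope with b₁ = (nΣxy − ΣxΣy) / (nΣx² − (Σx)²)
Numerator   = 11×1715.5148 − 60.17×281.16 = 18870.6628 − 16917.3972 = 1953.2656
Denominator = 11×415.3565 − 60.17² = 4568.9215 − 3620.4289 = 948.4926
b₁(new) = 1953.2656 / 948.4926 = 2.0593

(Same formula on the original sums: (10×1197.8009 − 47.06×241.67) / (10×243.4844 − 47.06²) = 605.0188 / 220.2004 = 2.7476, matching the given fit.)

Step 3: Change in slope
Δβ₁ = 2.0593 − 2.7476 = -0.6883
Relative change = -0.6883 / 2.7476 × 100% = -25.1%
→ the slope decreases when the point is added.

Because the point sits below the extension of the original line at a high-leverage x, it tilts the fit down.
In practice: refit with and without it and report both if conclusions differ.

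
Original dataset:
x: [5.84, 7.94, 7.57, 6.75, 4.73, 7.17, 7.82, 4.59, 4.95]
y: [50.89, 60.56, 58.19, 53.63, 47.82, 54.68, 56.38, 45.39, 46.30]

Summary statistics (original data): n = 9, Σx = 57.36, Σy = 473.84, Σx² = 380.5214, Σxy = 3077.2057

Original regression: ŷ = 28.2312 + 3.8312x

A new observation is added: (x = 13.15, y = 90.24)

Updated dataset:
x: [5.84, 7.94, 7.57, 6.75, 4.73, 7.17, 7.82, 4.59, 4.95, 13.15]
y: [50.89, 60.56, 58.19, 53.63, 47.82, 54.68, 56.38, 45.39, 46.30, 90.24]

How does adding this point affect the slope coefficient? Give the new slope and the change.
New slope β₁ = 5.0914 versus 3.8312 before: a change of +1.2602 (+32.9%).

The new point has HIGH LEVERAGE: x = 13.15 is far from the original mean x̄ = 57.36/9 ≈ 6.37 (original range [4.59, 7.94]).

Step 1: Update the sums with the new point (n goes from 9 to 10)
Σx  = 57.36 + 13.15 = 70.51
Σy  = 473.84 + 90.24 = 564.08
Σx² = 380.5214 + 13.15² = 380.5214 + 172.9225 = 553.4439
Σxy = 3077.2057 + 13.15×90.24 = 3077.2057 + 1186.6560 = 4263.8617

Step 2: Recompute the slope with b₁ = (nΣxy − ΣxΣy) / (nΣx² − (Σx)²)
Numerator   = 10×4263.8617 − 70.51×564.08 = 42638.6170 − 39773.2808 = 2865.3362
Denominator = 10×553.4439 − 70.51² = 5534.4390 − 4971.6601 = 562.7789
b₁(new) = 2865.3362 / 562.7789 = 5.0914

(Same formula on the original sums: (9×3077.2057 − 57.36×473.84) / (9×380.5214 − 57.36²) = 515.3889 / 134.5230 = 3.8312, matching the given fit.)

Step 3: Change in slope
Δβ₁ = 5.0914 − 3.8312 = +1.2602
Relative change = +1.2602 / 3.8312 × 100% = +32.9%
→ the slope increases when the point is added.

A high-leverage point only changes the slope if it is off the original line; here y = 90.24 is above the original trend, so the slope increases.
In practice: check such a point for data-entry or measurement error.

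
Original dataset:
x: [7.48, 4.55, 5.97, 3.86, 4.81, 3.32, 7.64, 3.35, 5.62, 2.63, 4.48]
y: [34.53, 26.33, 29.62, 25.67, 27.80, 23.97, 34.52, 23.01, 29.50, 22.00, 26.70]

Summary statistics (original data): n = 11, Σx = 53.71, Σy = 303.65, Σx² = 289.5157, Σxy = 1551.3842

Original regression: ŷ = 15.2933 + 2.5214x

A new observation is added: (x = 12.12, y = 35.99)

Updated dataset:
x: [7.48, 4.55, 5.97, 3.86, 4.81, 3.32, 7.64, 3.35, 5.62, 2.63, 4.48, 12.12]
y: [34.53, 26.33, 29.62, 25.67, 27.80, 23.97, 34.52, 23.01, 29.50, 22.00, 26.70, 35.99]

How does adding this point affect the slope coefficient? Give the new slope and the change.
Adding the point moves β₁ from 2.5214 to 1.6522, i.e. it decreases by 0.8692 (-34.5%).

The new point has HIGH LEVERAGE: x = 12.12 is far from the original mean x̄ = 53.71/11 ≈ 4.88 (original range [2.63, 7.64]).

Step 1: Update the sums with the new point (n goes from 11 to 12)
Σx  = 53.71 + 12.12 = 65.83
Σy  = 303.65 + 35.99 = 339.64
Σx² = 289.5157 + 12.12² = 289.5157 + 146.8944 = 436.4101
Σxy = 1551.3842 + 12.12×35.99 = 1551.3842 + 436.1988 = 1987.5830

Step 2: Recompute the slope with b₁ = (nΣxy − ΣxΣy) / (nΣx² − (Σx)²)
Numerator   = 12×1987.5830 − 65.83×339.64 = 23850.9960 − 22358.5012 = 1492.4948
Denominator = 12×436.4101 − 65.83² = 5236.9212 − 4333.5889 = 903.3323
b₁(new) = 1492.4948 / 903.3323 = 1.6522

(Same formula on the original sums: (11×1551.3842 − 53.71×303.65) / (11×289.5157 − 53.71²) = 756.1847 / 299.9086 = 2.5214, matching the given fit.)

Step 3: Change in slope
Δβ₁ = 1.6522 − 2.5214 = -0.8692
Relative change = -0.8692 / 2.5214 × 100% = -34.5%
→ the slope decreases when the point is added.

Because the point sits below the extension of the original line at a high-leverage x, it tilts the fit down.
In practice: refit with and without it and report both if conclusions differ; examine leverage (hᵢ) and Cook's distance rather than deleting it automatically.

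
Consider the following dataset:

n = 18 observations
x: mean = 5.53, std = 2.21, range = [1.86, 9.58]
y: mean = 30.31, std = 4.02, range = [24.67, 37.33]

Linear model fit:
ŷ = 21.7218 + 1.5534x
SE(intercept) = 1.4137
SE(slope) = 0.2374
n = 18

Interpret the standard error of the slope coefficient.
The slope 1.5534 is pinned down to within about ±0.2374 (one SE) by these data — relative uncertainty 15.3%, i.e. precise.

What SE measures:
- The standard error quantifies the sampling variability of the coefficient estimate
- It is the estimated standard deviation of β̂₁ across hypothetical repeated samples of the same size
- Smaller SE → more precise estimate

Relative precision:
- SE / |β̂₁| = 0.2374 / 1.5534 = 15.3%
- Rule of thumb (under 20%: precise; 20% to under 50%: moderately precise; 50% or more: imprecise) → precise

Link to the t-test: t = β̂₁ / SE(β̂₁) = 1.5534 / 0.2374 = 6.5434, the statistic for H₀: β₁ = 0.

What drives SE(β̂₁): larger n (here n = 18) → smaller SE; wider spread of x values → smaller SE; more residual scatter → larger SE.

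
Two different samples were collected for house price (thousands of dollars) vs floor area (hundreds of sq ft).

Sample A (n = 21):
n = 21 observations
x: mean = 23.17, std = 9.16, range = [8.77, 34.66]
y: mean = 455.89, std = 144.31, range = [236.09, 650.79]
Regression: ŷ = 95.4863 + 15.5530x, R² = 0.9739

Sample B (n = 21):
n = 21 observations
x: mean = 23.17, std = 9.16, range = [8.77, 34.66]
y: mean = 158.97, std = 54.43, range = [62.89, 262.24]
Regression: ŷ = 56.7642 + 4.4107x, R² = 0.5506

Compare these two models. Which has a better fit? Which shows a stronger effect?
Model A has the better fit (R² = 0.9739 vs 0.5506). Model A shows the stronger effect (|β₁| = 15.5530 vs 4.4107).

Model Comparison:

Fit — compare R²:
- Model A: R² = 0.9739 → 97.39% of variance in house price explained
- Model B: R² = 0.5506 → 55.06% of variance in house price explained
- 0.9739 > 0.5506 → Model A has the better fit

Which has the larger per-hundred sq ft effect? (|β₁|)
- Model A: β₁ = 15.5530 → predicted house price rises 15.5530 thousand dollars per additional hundred sq ft of floor area
- Model B: β₁ = 4.4107 → predicted house price rises 4.4107 thousand dollars per additional hundred sq ft of floor area
- |15.5530| > |4.4107| → Model A shows the stronger marginal effect

Note: A better fit (higher R²) doesn't necessarily mean a more important relationship.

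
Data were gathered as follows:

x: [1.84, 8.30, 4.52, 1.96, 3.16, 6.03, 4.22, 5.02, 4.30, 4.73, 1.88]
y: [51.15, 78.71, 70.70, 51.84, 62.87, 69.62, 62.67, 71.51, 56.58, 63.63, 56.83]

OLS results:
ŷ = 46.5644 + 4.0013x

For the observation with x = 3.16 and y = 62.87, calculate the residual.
Residual = 3.6615

The residual is the difference between the actual value and the predicted value:

Residual = y - ŷ

Step 1: Calculate predicted value
ŷ = 46.5644 + 4.0013 × 3.16
ŷ = 59.2085

Step 2: Calculate residual
Residual = 62.87 - 59.2085
Residual = 3.6615

Sign check: y > ŷ, so the point is above the line and the fit underestimates here.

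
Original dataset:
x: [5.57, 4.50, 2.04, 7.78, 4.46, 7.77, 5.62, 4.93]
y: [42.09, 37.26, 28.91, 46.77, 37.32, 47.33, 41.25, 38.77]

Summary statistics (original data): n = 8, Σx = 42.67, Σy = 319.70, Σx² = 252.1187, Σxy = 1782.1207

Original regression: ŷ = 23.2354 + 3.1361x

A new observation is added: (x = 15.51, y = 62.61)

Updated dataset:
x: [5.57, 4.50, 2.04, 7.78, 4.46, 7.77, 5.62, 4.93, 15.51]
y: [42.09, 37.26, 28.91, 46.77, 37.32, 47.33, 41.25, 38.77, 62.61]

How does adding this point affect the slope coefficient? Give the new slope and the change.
The slope changes from 3.1361 to 2.4171 (change of -0.7190, or -22.9%).

The new point has HIGH LEVERAGE: x = 15.51 is far from the original mean x̄ = 42.67/8 ≈ 5.33 (original range [2.04, 7.78]).

Step 1: Update the sums with the new point (n goes from 8 to 9)
Σx  = 42.67 + 15.51 = 58.18
Σy  = 319.70 + 62.61 = 382.31
Σx² = 252.1187 + 15.51² = 252.1187 + 240.5601 = 492.6788
Σxy = 1782.1207 + 15.51×62.61 = 1782.1207 + 971.0811 = 2753.2018

Step 2: Recompute the slope with b₁ = (nΣxy − ΣxΣy) / (nΣx² − (Σx)²)
Numerator   = 9×2753.2018 − 58.18×382.31 = 24778.8162 − 22242.7958 = 2536.0204
Denominator = 9×492.6788 − 58.18² = 4434.1092 − 3384.9124 = 1049.1968
b₁(new) = 2536.0204 / 1049.1968 = 2.4171

(Same formula on the original sums: (8×1782.1207 − 42.67×319.70) / (8×252.1187 − 42.67²) = 615.3666 / 196.2207 = 3.1361, matching the given fit.)

Step 3: Change in slope
Δβ₁ = 2.4171 − 3.1361 = -0.7190
Relative change = -0.7190 / 3.1361 × 100% = -22.9%
→ the slope decreases when the point is added.

Because the point sits below the extension of the original line at a high-leverage x, it tilts the fit down.
In practice: investigate whether it comes from the same population as the rest of the sample; refit with and without it and report both if conclusions differ.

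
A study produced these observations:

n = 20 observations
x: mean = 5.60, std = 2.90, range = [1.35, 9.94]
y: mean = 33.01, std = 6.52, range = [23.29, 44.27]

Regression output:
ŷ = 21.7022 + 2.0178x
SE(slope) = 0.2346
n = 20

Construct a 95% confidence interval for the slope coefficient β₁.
The 95% CI for β₁ is (1.5249, 2.5107)

Confidence interval for the slope:

The 95% CI for β₁ is: β̂₁ ± t*(α/2, n-2) × SE(β̂₁)

Step 1: Find critical t-value
- Confidence level = 0.95
- Degrees of freedom = n - 2 = 20 - 2 = 18
- t*(α/2, 18) = 2.1009

Step 2: Calculate margin of error
Margin = 2.1009 × 0.2346 = 0.4929

Step 3: Construct interval
CI = 2.0178 ± 0.4929
CI = (1.5249, 2.5107)

Interpretation: each one-unit increase in x is associated with a change in mean y of between 1.5249 and 2.5107, with 95% confidence.
The interval does not include 0, suggesting a significant linear relationship.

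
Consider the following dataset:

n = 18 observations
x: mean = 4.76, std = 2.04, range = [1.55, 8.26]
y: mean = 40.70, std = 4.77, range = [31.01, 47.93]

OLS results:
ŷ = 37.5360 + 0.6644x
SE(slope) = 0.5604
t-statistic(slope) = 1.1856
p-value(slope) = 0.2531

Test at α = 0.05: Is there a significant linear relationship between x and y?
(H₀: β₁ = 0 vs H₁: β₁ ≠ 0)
Since p-value = 0.2531 ≥ α = 0.05, fail to reject H₀ — the slope is not significantly different from 0.

Hypothesis test for the slope coefficient:

H₀: β₁ = 0 (no linear relationship)
H₁: β₁ ≠ 0 (linear relationship exists)

Test statistic: t = β̂₁ / SE(β̂₁) = 0.6644 / 0.5604 = 1.1856

p = 0.2531: how often a slope estimate this far from 0 (in SE units) would arise by chance if β₁ were truly 0.

Decision rule: reject H₀ if p-value < α.
p-value = 0.2531 ≥ α = 0.05 → fail to reject H₀.

Conclusion: the linear association between x and y is not significant at the 5% level.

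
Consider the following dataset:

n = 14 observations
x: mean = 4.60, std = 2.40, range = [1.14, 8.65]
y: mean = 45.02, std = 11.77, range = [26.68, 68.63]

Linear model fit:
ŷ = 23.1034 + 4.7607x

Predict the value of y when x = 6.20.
ŷ = 52.6197

Plug x = 6.20 into the fitted line:

ŷ = 23.1034 + 4.7607 × 6.20
ŷ = 23.1034 + 29.5163
ŷ = 52.6197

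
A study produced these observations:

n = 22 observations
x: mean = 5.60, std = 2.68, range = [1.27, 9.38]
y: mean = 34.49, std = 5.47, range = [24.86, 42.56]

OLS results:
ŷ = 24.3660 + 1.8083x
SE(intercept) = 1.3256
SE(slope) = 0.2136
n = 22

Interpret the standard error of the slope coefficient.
SE(β̂₁) = 0.2136 is the estimated standard deviation of the slope estimate across repeated samples; relative to β̂₁ = 1.8083 that is 11.8%, a precise estimate.

What SE measures:
- The standard error quantifies the sampling variability of the coefficient estimate
- It is the estimated standard deviation of β̂₁ across hypothetical repeated samples of the same size
- Smaller SE → more precise estimate

Relative precision:
- SE / |β̂₁| = 0.2136 / 1.8083 = 11.8%
- Rule of thumb (under 20%: precise; 20% to under 50%: moderately precise; 50% or more: imprecise) → precise

Rough 95% range (±2 SE): 1.8083 ± 0.4272 → (1.3811, 2.2355).

What drives SE(β̂₁): larger n (here n = 22) → smaller SE.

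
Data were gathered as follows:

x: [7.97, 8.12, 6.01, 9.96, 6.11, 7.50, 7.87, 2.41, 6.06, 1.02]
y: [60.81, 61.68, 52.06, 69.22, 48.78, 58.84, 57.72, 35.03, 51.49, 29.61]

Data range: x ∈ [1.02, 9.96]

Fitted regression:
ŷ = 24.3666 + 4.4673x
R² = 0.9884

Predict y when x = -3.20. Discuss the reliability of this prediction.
ŷ = 10.0712 (extrapolation — x = -3.20 lies outside [1.02, 9.96], so reliability is low).

Prediction calculation:
ŷ = 24.3666 + 4.4673 × (-3.20)
ŷ = 10.0712

Reliability:
- Data range: x ∈ [1.02, 9.96]
- Prediction point: x = -3.20 is 4.22 units below the observed range → this is EXTRAPOLATION, not interpolation

Why that matters here:
- Real relationships often flatten, saturate, or turn nonlinear at extremes
- The linear relationship may not hold outside the observed range
- The standard error of prediction grows with (x − x̄)², and x = -3.20 is far from x̄ = 6.30

A defensible statement: 'if the linear trend continued to x = -3.20, y would be about 10.0712' — the premise is untested.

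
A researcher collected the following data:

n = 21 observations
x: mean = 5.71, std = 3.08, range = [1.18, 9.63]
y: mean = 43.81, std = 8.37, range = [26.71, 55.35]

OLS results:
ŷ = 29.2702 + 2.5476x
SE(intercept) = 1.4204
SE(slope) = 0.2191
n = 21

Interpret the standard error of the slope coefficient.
SE(β̂₁) = 0.2191 is the estimated standard deviation of the slope estimate across repeated samples; relative to β̂₁ = 2.5476 that is 8.6%, a precise estimate.

SE(β̂₁) = 0.2191 says: if we drew many samples of n = 21 from the same population and refit each time, the fitted slopes would scatter with a standard deviation of roughly 0.2191 around the true β₁.

Relative precision:
- SE / |β̂₁| = 0.2191 / 2.5476 = 8.6%
- Rule of thumb (under 20%: precise; 20% to under 50%: moderately precise; 50% or more: imprecise) → precise

Link to the t-test: t = β̂₁ / SE(β̂₁) = 2.5476 / 0.2191 = 11.6276, the statistic for H₀: β₁ = 0.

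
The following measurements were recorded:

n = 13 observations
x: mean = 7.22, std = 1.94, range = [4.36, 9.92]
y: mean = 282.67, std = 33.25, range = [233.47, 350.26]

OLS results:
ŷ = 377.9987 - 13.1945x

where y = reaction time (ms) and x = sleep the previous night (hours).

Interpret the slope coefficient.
For each additional hour of sleep, predicted reaction time decreases by approximately 13.1945 ms.

β₁ = -13.1945 is the change in predicted reaction time (ms) per additional hour of sleep.

Interpretation:
- Sleep up by 1 hour → predicted reaction time decreases by 13.1945 ms
- The effect is assumed constant over the observed range of x (linearity)
- The slope describes association in these data, not necessarily a causal effect

(β₀ = 377.9987 is the fitted value at x = 0 and is not part of the slope interpretation.)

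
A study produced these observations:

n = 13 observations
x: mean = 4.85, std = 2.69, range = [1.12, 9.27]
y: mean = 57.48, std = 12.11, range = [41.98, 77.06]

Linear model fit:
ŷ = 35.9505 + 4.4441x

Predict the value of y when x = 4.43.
ŷ = 55.6379

To predict y for x = 4.43, substitute into the regression equation:

ŷ = 35.9505 + 4.4441 × 4.43
ŷ = 35.9505 + 19.6874
ŷ = 55.6379

This is a point prediction; actual observations scatter around it by roughly the residual standard deviation.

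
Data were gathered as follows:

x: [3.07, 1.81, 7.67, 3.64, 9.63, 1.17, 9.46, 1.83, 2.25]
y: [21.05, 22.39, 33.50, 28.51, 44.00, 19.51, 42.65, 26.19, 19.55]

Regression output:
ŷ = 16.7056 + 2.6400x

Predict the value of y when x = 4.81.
ŷ = 29.4040

Plug x = 4.81 into the fitted line:

ŷ = 16.7056 + 2.6400 × 4.81
ŷ = 16.7056 + 12.6984
ŷ = 29.4040

This is a point prediction; actual observations scatter around it by roughly the residual standard deviation.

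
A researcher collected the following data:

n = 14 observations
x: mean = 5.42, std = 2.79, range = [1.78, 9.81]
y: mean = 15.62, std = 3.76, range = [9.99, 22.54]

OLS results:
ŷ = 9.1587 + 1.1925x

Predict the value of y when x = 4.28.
ŷ = 14.2626

x = 4.28 lies inside the observed range [1.78, 9.81], so the fitted equation applies directly:

ŷ = 9.1587 + 1.1925 × 4.28
ŷ = 9.1587 + 5.1039
ŷ = 14.2626

This is the fitted mean response at that x — an individual observation would come with a wider prediction interval.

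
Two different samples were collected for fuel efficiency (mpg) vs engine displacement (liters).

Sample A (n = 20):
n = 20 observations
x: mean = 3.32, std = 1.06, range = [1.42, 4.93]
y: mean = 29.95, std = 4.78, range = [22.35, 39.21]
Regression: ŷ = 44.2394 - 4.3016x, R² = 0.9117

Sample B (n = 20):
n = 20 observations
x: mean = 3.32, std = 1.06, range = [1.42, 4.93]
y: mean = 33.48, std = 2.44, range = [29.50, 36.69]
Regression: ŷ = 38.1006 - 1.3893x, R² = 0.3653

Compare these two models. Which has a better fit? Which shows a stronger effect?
Model A has the better fit (R² = 0.9117 vs 0.3653). Model A shows the stronger effect (|β₁| = 4.3016 vs 1.3893).

Model Comparison:

Which explains more variance? (R²)
- Model A: R² = 0.9117 → 91.17% of variance in fuel efficiency explained
- Model B: R² = 0.3653 → 36.53% of variance in fuel efficiency explained
- 0.9117 > 0.3653 → Model A has the better fit

Effect size (slope magnitude):
- Model A: β₁ = -4.3016 → predicted fuel efficiency falls 4.3016 mpg per additional liter of engine displacement
- Model B: β₁ = -1.3893 → predicted fuel efficiency falls 1.3893 mpg per additional liter of engine displacement
- |-4.3016| > |-1.3893| → Model A shows the stronger marginal effect

Notes:
- The two samples could reflect different populations, time periods, or measurement quality.
- R² measures how tightly points cluster around the line; β₁ measures how steep the line is — they answer different questions.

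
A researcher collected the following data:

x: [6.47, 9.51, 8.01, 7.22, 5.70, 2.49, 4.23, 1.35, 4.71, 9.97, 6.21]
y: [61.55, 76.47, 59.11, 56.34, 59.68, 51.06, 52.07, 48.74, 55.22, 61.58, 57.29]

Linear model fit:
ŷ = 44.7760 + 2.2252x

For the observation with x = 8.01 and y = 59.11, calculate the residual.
Residual = -3.4899

The residual is the difference between the actual value and the predicted value:

Residual = y - ŷ

Step 1: Calculate predicted value
ŷ = 44.7760 + 2.2252 × 8.01
ŷ = 62.5999

Step 2: Calculate residual
Residual = 59.11 - 62.5999
Residual = -3.4899

The residual is negative, so the observed y = 59.11 sits below the regression line (the line overestimates it by 3.4899).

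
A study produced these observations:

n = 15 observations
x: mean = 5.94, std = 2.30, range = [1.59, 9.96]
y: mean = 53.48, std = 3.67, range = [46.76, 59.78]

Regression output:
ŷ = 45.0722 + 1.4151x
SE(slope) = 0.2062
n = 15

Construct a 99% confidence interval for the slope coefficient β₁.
The 99% CI for β₁ is (0.7940, 2.0362)

Confidence interval for the slope:

The 99% CI for β₁ is: β̂₁ ± t*(α/2, n-2) × SE(β̂₁)

Step 1: Find critical t-value
- Confidence level = 0.99
- Degrees of freedom = n - 2 = 15 - 2 = 13
- t*(α/2, 13) = 3.0123

Step 2: Calculate margin of error
Margin = 3.0123 × 0.2062 = 0.6211

Step 3: Construct interval
CI = 1.4151 ± 0.6211
CI = (0.7940, 2.0362)

Interpretation: We are 99% confident that the true slope β₁ lies between 0.7940 and 2.0362.
Both endpoints are positive, so the data support a genuinely positive slope at this confidence level.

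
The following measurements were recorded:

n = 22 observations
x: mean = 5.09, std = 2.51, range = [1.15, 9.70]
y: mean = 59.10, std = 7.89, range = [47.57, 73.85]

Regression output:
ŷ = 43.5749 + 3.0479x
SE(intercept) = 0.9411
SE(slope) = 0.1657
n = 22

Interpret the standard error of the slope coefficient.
SE(β̂₁) = 0.1657 is the estimated standard deviation of the slope estimate across repeated samples; relative to β̂₁ = 3.0479 that is 5.4%, a precise estimate.

SE(β̂₁) = s / √Sxx, where s is the residual standard deviation and Sxx = Σ(x − x̄)². It is the yardstick for how far β̂₁ = 3.0479 could plausibly be from the true slope.

Relative precision:
- SE / |β̂₁| = 0.1657 / 3.0479 = 5.4%
- Rule of thumb (under 20%: precise; 20% to under 50%: moderately precise; 50% or more: imprecise) → precise

Rough 95% range (±2 SE): 3.0479 ± 0.3314 → (2.7165, 3.3793).

What drives SE(β̂₁): larger n (here n = 22) → smaller SE; more residual scatter → larger SE.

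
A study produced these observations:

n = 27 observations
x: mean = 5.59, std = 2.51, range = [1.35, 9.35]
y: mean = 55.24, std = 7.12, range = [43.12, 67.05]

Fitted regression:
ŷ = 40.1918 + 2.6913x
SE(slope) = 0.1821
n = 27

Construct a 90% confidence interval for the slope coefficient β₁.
The 90% CI for β₁ is (2.3803, 3.0023)

Confidence interval for the slope:

The 90% CI for β₁ is: β̂₁ ± t*(α/2, n-2) × SE(β̂₁)

Step 1: Find critical t-value
- Confidence level = 0.9
- Degrees of freedom = n - 2 = 27 - 2 = 25
- t*(α/2, 25) = 1.7081

Step 2: Calculate margin of error
Margin = 1.7081 × 0.1821 = 0.3110

Step 3: Construct interval
CI = 2.6913 ± 0.3110
CI = (2.3803, 3.0023)

Interpretation: intervals built this way capture the true β₁ in 90% of repeated samples; here the plausible range for the per-unit effect of x on y is 2.3803 to 3.0023.
Since 0 is outside the interval, a two-sided test at α = 0.10 would reject H₀: β₁ = 0.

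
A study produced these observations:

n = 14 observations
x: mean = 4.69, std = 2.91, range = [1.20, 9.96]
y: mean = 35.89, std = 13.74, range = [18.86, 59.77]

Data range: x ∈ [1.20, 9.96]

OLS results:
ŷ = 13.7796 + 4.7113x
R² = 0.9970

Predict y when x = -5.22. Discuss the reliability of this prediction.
ŷ = -10.8134, but this is extrapolation (below the data range [1.20, 9.96]) and may be unreliable.

Prediction calculation:
ŷ = 13.7796 + 4.7113 × (-5.22)
ŷ = -10.8134

Reliability:
- Data range: x ∈ [1.20, 9.96]
- Prediction point: x = -5.22 is 6.42 units below the observed range → this is EXTRAPOLATION, not interpolation

Why that matters here:
- The linear relationship may not hold outside the observed range
- The standard error of prediction grows with (x − x̄)², and x = -5.22 is far from x̄ = 4.69
- There are no observations near this x to validate the fitted line there

The R² = 0.9970 only validates the fit within [1.20, 9.96]; treat ŷ = -10.8134 with caution.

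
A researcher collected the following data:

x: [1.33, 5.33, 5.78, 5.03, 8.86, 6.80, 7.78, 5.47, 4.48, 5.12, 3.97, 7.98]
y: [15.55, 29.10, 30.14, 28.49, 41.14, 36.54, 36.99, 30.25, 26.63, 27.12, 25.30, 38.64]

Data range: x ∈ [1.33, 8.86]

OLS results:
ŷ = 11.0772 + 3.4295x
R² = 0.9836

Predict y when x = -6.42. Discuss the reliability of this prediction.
ŷ = -10.9402, but this is extrapolation (below the data range [1.33, 8.86]) and may be unreliable.

Prediction calculation:
ŷ = 11.0772 + 3.4295 × (-6.42)
ŷ = -10.9402

Reliability:
- Data range: x ∈ [1.33, 8.86]
- Prediction point: x = -6.42 is 7.75 units below the observed range → this is EXTRAPOLATION, not interpolation

Why that matters here:
- The linear relationship may not hold outside the observed range
- There are no observations near this x to validate the fitted line there

A defensible statement: 'if the linear trend continued to x = -6.42, y would be about -10.9402' — the premise is untested.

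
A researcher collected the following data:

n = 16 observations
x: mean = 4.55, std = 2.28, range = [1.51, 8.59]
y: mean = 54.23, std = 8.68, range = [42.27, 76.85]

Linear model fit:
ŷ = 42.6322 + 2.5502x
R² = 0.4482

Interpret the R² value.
About 44.82% of the variability in y is accounted for by the regression on x (R² = 0.4482) — a moderate linear fit.

The coefficient of determination R² is the fraction of the total variation in y that the fitted line accounts for.

Here R² = 0.4482:
- Explained: 44.82% of the variation in y
- Unexplained (residual): 100% − 44.82% = 55.18%
- Rule of thumb (below 0.3 weak; 0.3 to below 0.7 moderate; 0.7 and above strong) → moderate

Calculation: R² = 1 − (SS_res / SS_tot), where SS_res is the sum of squared residuals and SS_tot the total sum of squares.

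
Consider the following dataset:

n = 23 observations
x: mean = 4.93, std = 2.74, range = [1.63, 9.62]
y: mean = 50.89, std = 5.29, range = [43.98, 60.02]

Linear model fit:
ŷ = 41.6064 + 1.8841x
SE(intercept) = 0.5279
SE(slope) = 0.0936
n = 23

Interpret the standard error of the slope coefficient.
SE(β̂₁) = 0.0936 is the estimated standard deviation of the slope estimate across repeated samples; relative to β̂₁ = 1.8841 that is 5.0%, a precise estimate.

SE(β̂₁) = s / √Sxx, where s is the residual standard deviation and Sxx = Σ(x − x̄)². It is the yardstick for how far β̂₁ = 1.8841 could plausibly be from the true slope.

Relative precision:
- SE / |β̂₁| = 0.0936 / 1.8841 = 5.0%
- Rule of thumb (under 20%: precise; 20% to under 50%: moderately precise; 50% or more: imprecise) → precise

Rough 95% range (±2 SE): 1.8841 ± 0.1872 → (1.6969, 2.0713).

What drives SE(β̂₁): more residual scatter → larger SE.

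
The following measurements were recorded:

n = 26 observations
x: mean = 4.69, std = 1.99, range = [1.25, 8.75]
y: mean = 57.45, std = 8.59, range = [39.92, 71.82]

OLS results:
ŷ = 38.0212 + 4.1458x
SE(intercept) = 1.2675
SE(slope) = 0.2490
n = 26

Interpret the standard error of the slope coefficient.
The slope 4.1458 is pinned down to within about ±0.2490 (one SE) by these data — relative uncertainty 6.0%, i.e. precise.

SE(β̂₁) = 0.2490 says: if we drew many samples of n = 26 from the same population and refit each time, the fitted slopes would scatter with a standard deviation of roughly 0.2490 around the true β₁.

Relative precision:
- SE / |β̂₁| = 0.2490 / 4.1458 = 6.0%
- Rule of thumb (under 20%: precise; 20% to under 50%: moderately precise; 50% or more: imprecise) → precise

Link to the t-test: t = β̂₁ / SE(β̂₁) = 4.1458 / 0.2490 = 16.6498, the statistic for H₀: β₁ = 0.

What drives SE(β̂₁): larger n (here n = 26) → smaller SE; wider spread of x values → smaller SE.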